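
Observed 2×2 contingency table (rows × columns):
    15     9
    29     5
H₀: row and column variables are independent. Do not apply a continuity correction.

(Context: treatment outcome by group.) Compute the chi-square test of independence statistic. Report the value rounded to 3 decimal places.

test statistic = 3.992

Row totals [24, 34], col totals [44, 14], n=58
χ² = (15−18.21)²/18.21 + (9−5.79)²/5.79 + (29−25.79)²/25.79 + (5−8.21)²/8.21 = 3.9919
df = 1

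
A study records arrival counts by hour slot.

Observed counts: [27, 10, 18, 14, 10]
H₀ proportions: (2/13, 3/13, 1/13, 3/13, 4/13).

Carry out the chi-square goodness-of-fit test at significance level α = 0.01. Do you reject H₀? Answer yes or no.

reject H₀: yes

n = 79; E_i = n·p_i = [12.15, 18.23, 6.08, 18.23, 24.31]
χ² = (27−12.15)²/12.15 + (10−18.23)²/18.23 + (18−6.08)²/6.08 + (14−18.23)²/18.23 + (10−24.31)²/24.31 = 54.6477
df = 4
p-value (upper-tail) = 0.00000
At α=0.01: p < α → reject H₀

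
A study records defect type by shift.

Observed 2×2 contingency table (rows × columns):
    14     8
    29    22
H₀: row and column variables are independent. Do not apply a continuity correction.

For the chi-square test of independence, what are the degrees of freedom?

df = (r−1)(c−1) = (2−1)·(2−1) = 1

degrees of freedom = 1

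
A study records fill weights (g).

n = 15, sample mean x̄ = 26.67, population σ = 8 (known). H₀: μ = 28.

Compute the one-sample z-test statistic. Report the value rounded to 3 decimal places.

test statistic = -0.644

SE = σ/√n = 8/√15 = 2.0656
z = (x̄−μ₀)/SE = (26.67−28)/2.0656 = -0.6439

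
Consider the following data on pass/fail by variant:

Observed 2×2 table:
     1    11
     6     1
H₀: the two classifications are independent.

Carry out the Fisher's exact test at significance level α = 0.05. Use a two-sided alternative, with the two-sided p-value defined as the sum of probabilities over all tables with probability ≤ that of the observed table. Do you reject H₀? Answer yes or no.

Margins: r₁=12, r₂=7, c₁=7, c₂=12, n=19
p_obs = C(12,1)·C(7,6)/C(19,7); sum pmf over tables with pmf ≤ p_obs
p-value (two-sided) = 0.00169
At α=0.05: p < α → reject H₀

reject H₀: yes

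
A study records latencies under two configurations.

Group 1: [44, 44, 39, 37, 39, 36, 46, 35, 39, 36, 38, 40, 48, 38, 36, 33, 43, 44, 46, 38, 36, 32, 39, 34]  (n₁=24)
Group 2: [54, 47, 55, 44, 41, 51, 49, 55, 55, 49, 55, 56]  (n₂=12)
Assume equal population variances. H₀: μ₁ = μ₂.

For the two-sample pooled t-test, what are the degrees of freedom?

degrees of freedom = 34

df = n₁ + n₂ − 2 = 24 + 12 − 2 = 34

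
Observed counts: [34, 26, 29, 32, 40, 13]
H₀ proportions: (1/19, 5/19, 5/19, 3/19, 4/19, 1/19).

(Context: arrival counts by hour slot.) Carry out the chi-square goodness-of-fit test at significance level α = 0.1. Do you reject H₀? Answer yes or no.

reject H₀: yes

n = 174; E_i = n·p_i = [9.16, 45.79, 45.79, 27.47, 36.63, 9.16]
χ² = (34−9.16)²/9.16 + (26−45.79)²/45.79 + (29−45.79)²/45.79 + (32−27.47)²/27.47 + (40−36.63)²/36.63 + (13−9.16)²/9.16 = 84.7640
df = 5
p-value (upper-tail) = 0.00000
At α=0.1: p < α → reject H₀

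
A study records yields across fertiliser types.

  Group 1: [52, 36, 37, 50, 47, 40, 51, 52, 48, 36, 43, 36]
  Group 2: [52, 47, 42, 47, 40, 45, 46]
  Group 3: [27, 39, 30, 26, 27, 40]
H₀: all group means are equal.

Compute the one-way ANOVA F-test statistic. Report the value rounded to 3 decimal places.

test statistic = 11.052

Group means [44.00, 45.57, 31.50], grand mean 41.440
SSB = Σnᵢ(x̄ᵢ−x̄)² = 790.946; SSW = ΣΣ(x−x̄ᵢ)² = 787.214
MSB = 790.946/2 = 395.4729; MSW = 787.214/22 = 35.7825
F = MSB/MSW = 11.0521
df = (2, 22)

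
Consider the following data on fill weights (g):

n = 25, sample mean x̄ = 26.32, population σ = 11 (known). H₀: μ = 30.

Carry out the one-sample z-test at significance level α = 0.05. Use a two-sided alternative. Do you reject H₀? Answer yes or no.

reject H₀: no

SE = σ/√n = 11/√25 = 2.2000
z = (x̄−μ₀)/SE = (26.32−30)/2.2000 = -1.6727
p-value (two-sided) = 0.09438
At α=0.05: p ≥ α → fail to reject H₀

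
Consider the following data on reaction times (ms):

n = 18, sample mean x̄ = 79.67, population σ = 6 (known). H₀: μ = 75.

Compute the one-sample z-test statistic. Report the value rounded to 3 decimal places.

test statistic = 3.302

SE = σ/√n = 6/√18 = 1.4142
z = (x̄−μ₀)/SE = (79.67−75)/1.4142 = 3.3022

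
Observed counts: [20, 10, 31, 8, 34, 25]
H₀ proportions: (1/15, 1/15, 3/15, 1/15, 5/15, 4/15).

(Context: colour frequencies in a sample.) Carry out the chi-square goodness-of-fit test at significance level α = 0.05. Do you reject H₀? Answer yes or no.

n = 128; E_i = n·p_i = [8.53, 8.53, 25.60, 8.53, 42.67, 34.13]
χ² = (20−8.53)²/8.53 + (10−8.53)²/8.53 + (31−25.60)²/25.60 + (8−8.53)²/8.53 + (34−42.67)²/42.67 + (25−34.13)²/34.13 = 21.0371
df = 5
p-value (upper-tail) = 0.00080
At α=0.05: p < α → reject H₀

reject H₀: yes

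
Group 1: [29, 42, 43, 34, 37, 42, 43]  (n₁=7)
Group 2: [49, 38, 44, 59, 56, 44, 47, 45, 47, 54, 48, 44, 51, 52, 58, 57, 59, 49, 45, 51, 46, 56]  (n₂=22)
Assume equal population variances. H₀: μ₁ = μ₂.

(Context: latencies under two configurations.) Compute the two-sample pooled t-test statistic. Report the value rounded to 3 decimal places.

test statistic = -4.572

x̄₁=38.571, s₁=5.442, n₁=7
x̄₂=49.955, s₂=5.819, n₂=22
s_p² = [6·5.442² + 21·5.819²]/27 = 32.9137
SE = √(s_p²·(1/7+1/22)) = 2.4896
t = (38.571−49.955)/2.4896 = -4.5723
df = 27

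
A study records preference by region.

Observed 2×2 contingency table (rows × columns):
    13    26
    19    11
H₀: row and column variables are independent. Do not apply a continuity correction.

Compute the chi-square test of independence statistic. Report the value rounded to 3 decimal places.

Row totals [39, 30], col totals [32, 37], n=69
χ² = (13−18.09)²/18.09 + (26−20.91)²/20.91 + (19−13.91)²/13.91 + (11−16.09)²/16.09 = 6.1366
df = 1

test statistic = 6.137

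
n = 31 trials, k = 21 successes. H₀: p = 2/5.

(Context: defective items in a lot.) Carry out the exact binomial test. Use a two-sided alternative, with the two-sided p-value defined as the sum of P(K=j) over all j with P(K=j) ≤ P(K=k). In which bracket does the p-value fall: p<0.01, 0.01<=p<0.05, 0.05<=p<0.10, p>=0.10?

p-value bracket: p<0.01

Exact binomial: n=31, k=21, p₀=2/5=0.4000
P(X=j) = C(n,j)·p₀^j·(1−p₀)^(n−j); p = Σ P(X=j) over j with P(X=j) ≤ P(X=21)
p-value (two-sided) = 0.00269
→ bracket: p<0.01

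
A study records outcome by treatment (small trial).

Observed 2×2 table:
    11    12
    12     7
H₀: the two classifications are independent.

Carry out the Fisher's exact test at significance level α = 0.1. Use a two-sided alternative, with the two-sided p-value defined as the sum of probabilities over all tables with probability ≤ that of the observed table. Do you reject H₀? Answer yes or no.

reject H₀: no

Margins: r₁=23, r₂=19, c₁=23, c₂=19, n=42
p_obs = C(23,11)·C(19,12)/C(42,23); sum pmf over tables with pmf ≤ p_obs
p-value (two-sided) = 0.36574
At α=0.1: p ≥ α → fail to reject H₀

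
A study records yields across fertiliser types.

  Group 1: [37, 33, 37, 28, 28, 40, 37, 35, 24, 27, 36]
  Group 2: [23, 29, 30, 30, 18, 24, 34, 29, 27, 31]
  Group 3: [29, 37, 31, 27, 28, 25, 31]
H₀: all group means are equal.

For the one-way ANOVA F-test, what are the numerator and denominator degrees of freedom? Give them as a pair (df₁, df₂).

k = 3 groups, N = 28 total
df = (k−1, N−k) = (3−1, 28−3) = (2, 25)

degrees of freedom = [2, 25]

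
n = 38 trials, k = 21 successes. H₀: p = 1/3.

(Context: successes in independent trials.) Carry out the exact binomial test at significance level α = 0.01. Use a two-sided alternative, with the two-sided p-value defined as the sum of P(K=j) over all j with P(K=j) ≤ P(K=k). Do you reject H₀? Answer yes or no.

Exact binomial: n=38, k=21, p₀=1/3=0.3333
P(X=j) = C(n,j)·p₀^j·(1−p₀)^(n−j); p = Σ P(X=j) over j with P(X=j) ≤ P(X=21)
p-value (two-sided) = 0.00560
At α=0.01: p < α → reject H₀

reject H₀: yes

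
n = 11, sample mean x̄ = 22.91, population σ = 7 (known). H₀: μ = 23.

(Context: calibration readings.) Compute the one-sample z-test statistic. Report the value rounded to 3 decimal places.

SE = σ/√n = 7/√11 = 2.1106
z = (x̄−μ₀)/SE = (22.91−23)/2.1106 = -0.0426

test statistic = -0.043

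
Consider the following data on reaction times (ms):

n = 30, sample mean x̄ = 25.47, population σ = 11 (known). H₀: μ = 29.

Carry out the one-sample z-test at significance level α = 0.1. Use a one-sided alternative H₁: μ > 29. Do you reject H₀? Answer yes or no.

reject H₀: no

SE = σ/√n = 11/√30 = 2.0083
z = (x̄−μ₀)/SE = (25.47−29)/2.0083 = -1.7577
p-value (one-sided, H₁ greater) = 0.96060
At α=0.1: p ≥ α → fail to reject H₀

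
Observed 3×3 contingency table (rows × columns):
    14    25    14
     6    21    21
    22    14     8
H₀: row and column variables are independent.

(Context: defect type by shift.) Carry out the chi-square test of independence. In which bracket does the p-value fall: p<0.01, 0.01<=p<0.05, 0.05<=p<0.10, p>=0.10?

Row totals [53, 48, 44], col totals [42, 60, 43], n=145
χ² = (14−15.35)²/15.35 + (25−21.93)²/21.93 + (14−15.72)²/15.72 + (6−13.90)²/13.90 + (21−19.86)²/19.86 + (21−14.23)²/14.23 + (22−12.74)²/12.74 + (14−18.21)²/18.21 + (8−13.05)²/13.05 = 18.1558
df = 4
p-value (upper-tail) = 0.00115
→ bracket: p<0.01

p-value bracket: p<0.01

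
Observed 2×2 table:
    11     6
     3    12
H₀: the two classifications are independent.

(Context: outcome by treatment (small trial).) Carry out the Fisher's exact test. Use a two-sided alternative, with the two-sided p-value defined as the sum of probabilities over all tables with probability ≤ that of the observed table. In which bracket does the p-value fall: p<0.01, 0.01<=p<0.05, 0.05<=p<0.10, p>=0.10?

p-value bracket: 0.01<=p<0.05

Margins: r₁=17, r₂=15, c₁=14, c₂=18, n=32
p_obs = C(17,11)·C(15,3)/C(32,14); sum pmf over tables with pmf ≤ p_obs
p-value (two-sided) = 0.01550
→ bracket: 0.01<=p<0.05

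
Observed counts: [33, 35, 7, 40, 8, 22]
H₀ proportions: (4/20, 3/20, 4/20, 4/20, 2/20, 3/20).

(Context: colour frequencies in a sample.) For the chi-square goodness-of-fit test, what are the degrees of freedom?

df = k − 1 = 6 − 1 = 5

degrees of freedom = 5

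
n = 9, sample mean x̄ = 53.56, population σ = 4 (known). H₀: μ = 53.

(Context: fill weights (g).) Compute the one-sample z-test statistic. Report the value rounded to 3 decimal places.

SE = σ/√n = 4/√9 = 1.3333
z = (x̄−μ₀)/SE = (53.56−53)/1.3333 = 0.4200

test statistic = 0.420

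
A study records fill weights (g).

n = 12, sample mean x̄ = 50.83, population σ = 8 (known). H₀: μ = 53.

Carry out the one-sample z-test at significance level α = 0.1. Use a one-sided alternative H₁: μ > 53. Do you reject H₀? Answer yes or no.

SE = σ/√n = 8/√12 = 2.3094
z = (x̄−μ₀)/SE = (50.83−53)/2.3094 = -0.9396
p-value (one-sided, H₁ greater) = 0.82630
At α=0.1: p ≥ α → fail to reject H₀

reject H₀: no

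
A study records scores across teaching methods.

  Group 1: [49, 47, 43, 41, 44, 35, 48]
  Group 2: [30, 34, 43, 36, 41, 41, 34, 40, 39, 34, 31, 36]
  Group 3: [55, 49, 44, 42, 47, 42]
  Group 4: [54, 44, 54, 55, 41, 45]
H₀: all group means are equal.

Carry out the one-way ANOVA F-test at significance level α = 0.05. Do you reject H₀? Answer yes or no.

reject H₀: yes

Group means [43.86, 36.58, 46.50, 48.83], grand mean 42.516
SSB = Σnᵢ(x̄ᵢ−x̄)² = 769.635; SSW = ΣΣ(x−x̄ᵢ)² = 650.107
MSB = 769.635/3 = 256.5449; MSW = 650.107/27 = 24.0780
F = MSB/MSW = 10.6547
df = (3, 27)
p-value (upper-tail) = 0.00008
At α=0.05: p < α → reject H₀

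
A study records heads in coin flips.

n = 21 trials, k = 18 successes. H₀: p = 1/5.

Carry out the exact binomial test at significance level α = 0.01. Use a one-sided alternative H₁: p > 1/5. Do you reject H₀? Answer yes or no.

Exact binomial: n=21, k=18, p₀=1/5=0.2000
P(X≥18) from Σ C(n,i)·p₀^i·(1−p₀)^(n−i)
p-value (one-sided, H₁ greater) = 0.00000
At α=0.01: p < α → reject H₀

reject H₀: yes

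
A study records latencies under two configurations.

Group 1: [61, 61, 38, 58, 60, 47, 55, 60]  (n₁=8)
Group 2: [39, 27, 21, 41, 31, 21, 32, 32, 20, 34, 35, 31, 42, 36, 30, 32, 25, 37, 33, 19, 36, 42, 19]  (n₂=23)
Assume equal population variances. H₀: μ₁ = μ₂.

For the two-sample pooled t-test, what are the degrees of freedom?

df = n₁ + n₂ − 2 = 8 + 23 − 2 = 29

degrees of freedom = 29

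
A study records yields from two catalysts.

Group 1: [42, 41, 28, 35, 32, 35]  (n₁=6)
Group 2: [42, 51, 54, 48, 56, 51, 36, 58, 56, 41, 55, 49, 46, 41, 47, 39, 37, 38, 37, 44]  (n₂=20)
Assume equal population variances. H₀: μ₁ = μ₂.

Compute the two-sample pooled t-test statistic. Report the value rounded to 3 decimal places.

x̄₁=35.500, s₁=5.320, n₁=6
x̄₂=46.300, s₂=7.241, n₂=20
s_p² = [5·5.320² + 19·7.241²]/24 = 47.4042
SE = √(s_p²·(1/6+1/20)) = 3.2048
t = (35.500−46.300)/3.2048 = -3.3699
df = 24

test statistic = -3.370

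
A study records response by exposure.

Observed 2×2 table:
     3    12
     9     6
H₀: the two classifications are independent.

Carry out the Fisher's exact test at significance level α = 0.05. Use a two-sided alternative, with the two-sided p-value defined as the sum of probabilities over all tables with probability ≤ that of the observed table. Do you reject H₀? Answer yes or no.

Margins: r₁=15, r₂=15, c₁=12, c₂=18, n=30
p_obs = C(15,3)·C(15,9)/C(30,12); sum pmf over tables with pmf ≤ p_obs
p-value (two-sided) = 0.06043
At α=0.05: p ≥ α → fail to reject H₀

reject H₀: no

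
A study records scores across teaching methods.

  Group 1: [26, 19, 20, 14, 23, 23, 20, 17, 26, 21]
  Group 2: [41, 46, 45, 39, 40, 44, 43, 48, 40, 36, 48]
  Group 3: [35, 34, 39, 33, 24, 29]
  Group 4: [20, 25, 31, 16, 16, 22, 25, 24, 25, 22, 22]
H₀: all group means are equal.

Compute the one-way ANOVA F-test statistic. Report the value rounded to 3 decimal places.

test statistic = 61.370

Group means [20.90, 42.73, 32.33, 22.55], grand mean 29.500
SSB = Σnᵢ(x̄ᵢ−x̄)² = 3244.358; SSW = ΣΣ(x−x̄ᵢ)² = 599.142
MSB = 3244.358/3 = 1081.4525; MSW = 599.142/34 = 17.6218
F = MSB/MSW = 61.3700
df = (3, 34)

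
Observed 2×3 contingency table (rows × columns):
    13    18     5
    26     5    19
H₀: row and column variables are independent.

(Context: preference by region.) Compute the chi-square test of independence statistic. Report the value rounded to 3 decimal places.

Row totals [36, 50], col totals [39, 23, 24], n=86
χ² = (13−16.33)²/16.33 + (18−9.63)²/9.63 + (5−10.05)²/10.05 + (26−22.67)²/22.67 + (5−13.37)²/13.37 + (19−13.95)²/13.95 = 18.0470
df = 2

test statistic = 18.047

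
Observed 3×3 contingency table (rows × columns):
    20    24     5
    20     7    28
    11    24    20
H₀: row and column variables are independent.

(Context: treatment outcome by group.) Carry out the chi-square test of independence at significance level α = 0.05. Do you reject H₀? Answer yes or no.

reject H₀: yes

Row totals [49, 55, 55], col totals [51, 55, 53], n=159
χ² = (20−15.72)²/15.72 + (24−16.95)²/16.95 + (5−16.33)²/16.33 + (20−17.64)²/17.64 + (7−19.03)²/19.03 + (28−18.33)²/18.33 + (11−17.64)²/17.64 + (24−19.03)²/19.03 + (20−18.33)²/18.33 = 28.9294
df = 4
p-value (upper-tail) = 0.00001
At α=0.05: p < α → reject H₀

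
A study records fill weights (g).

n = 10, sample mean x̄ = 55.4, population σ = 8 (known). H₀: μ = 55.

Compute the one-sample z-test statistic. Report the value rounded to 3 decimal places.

test statistic = 0.158

SE = σ/√n = 8/√10 = 2.5298
z = (x̄−μ₀)/SE = (55.4−55)/2.5298 = 0.1581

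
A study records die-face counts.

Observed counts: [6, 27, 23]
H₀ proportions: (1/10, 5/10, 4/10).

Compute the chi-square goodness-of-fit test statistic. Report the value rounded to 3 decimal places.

n = 56; E_i = n·p_i = [5.60, 28.00, 22.40]
χ² = (6−5.60)²/5.60 + (27−28.00)²/28.00 + (23−22.40)²/22.40 = 0.0804
df = 2

test statistic = 0.080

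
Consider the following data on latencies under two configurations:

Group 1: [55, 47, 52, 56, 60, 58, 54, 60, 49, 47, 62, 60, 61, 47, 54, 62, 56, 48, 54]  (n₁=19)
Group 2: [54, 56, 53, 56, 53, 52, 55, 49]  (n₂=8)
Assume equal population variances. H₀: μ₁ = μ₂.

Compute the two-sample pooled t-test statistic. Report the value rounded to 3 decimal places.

test statistic = 0.681

x̄₁=54.842, s₁=5.315, n₁=19
x̄₂=53.500, s₂=2.330, n₂=8
s_p² = [18·5.315² + 7·2.330²]/25 = 21.8611
SE = √(s_p²·(1/19+1/8)) = 1.9706
t = (54.842−53.500)/1.9706 = 0.6811
df = 25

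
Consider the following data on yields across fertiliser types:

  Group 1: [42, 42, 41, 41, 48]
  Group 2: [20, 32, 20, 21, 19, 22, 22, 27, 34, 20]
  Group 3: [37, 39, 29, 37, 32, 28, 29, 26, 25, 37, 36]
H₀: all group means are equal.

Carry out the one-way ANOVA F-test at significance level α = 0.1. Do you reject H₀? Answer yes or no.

Group means [42.80, 23.70, 32.27], grand mean 31.000
SSB = Σnᵢ(x̄ᵢ−x̄)² = 1246.918; SSW = ΣΣ(x−x̄ᵢ)² = 555.082
MSB = 1246.918/2 = 623.4591; MSW = 555.082/23 = 24.1340
F = MSB/MSW = 25.8332
df = (2, 23)
p-value (upper-tail) = 0.00000
At α=0.1: p < α → reject H₀

reject H₀: yes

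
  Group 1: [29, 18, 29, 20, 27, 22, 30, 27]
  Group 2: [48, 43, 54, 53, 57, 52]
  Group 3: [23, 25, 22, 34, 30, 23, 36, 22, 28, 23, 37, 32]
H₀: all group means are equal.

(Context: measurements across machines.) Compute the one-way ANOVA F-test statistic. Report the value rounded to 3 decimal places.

test statistic = 50.661

Group means [25.25, 51.17, 27.92], grand mean 32.462
SSB = Σnᵢ(x̄ᵢ−x̄)² = 2763.212; SSW = ΣΣ(x−x̄ᵢ)² = 627.250
MSB = 2763.212/2 = 1381.6058; MSW = 627.250/23 = 27.2717
F = MSB/MSW = 50.6607
df = (2, 23)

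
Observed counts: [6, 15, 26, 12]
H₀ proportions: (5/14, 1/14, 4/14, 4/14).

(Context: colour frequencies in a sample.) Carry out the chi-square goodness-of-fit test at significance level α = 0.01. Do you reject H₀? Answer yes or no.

n = 59; E_i = n·p_i = [21.07, 4.21, 16.86, 16.86]
χ² = (6−21.07)²/21.07 + (15−4.21)²/4.21 + (26−16.86)²/16.86 + (12−16.86)²/16.86 = 44.7424
df = 3
p-value (upper-tail) = 0.00000
At α=0.01: p < α → reject H₀

reject H₀: yes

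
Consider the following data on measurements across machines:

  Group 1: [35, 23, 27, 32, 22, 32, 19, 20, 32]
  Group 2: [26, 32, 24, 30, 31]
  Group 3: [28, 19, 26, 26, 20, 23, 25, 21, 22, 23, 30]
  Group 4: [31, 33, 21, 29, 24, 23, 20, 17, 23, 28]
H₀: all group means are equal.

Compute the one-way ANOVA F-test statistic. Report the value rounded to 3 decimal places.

test statistic = 1.430

Group means [26.89, 28.60, 23.91, 24.90], grand mean 25.629
SSB = Σnᵢ(x̄ᵢ−x̄)² = 96.273; SSW = ΣΣ(x−x̄ᵢ)² = 695.898
MSB = 96.273/3 = 32.0911; MSW = 695.898/31 = 22.4483
F = MSB/MSW = 1.4296
df = (3, 31)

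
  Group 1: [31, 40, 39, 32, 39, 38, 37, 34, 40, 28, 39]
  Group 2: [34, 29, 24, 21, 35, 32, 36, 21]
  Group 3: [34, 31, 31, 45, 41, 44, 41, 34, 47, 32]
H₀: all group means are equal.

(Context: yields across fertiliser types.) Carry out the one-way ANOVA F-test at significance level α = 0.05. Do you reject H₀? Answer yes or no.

Group means [36.09, 29.00, 38.00], grand mean 34.793
SSB = Σnᵢ(x̄ᵢ−x̄)² = 389.850; SSW = ΣΣ(x−x̄ᵢ)² = 794.909
MSB = 389.850/2 = 194.9248; MSW = 794.909/26 = 30.5734
F = MSB/MSW = 6.3756
df = (2, 26)
p-value (upper-tail) = 0.00558
At α=0.05: p < α → reject H₀

reject H₀: yes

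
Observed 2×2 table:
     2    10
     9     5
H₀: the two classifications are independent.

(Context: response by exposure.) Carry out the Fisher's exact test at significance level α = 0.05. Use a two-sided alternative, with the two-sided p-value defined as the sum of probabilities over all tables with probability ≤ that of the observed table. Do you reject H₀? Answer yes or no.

reject H₀: yes

Margins: r₁=12, r₂=14, c₁=11, c₂=15, n=26
p_obs = C(12,2)·C(14,9)/C(26,11); sum pmf over tables with pmf ≤ p_obs
p-value (two-sided) = 0.02142
At α=0.05: p < α → reject H₀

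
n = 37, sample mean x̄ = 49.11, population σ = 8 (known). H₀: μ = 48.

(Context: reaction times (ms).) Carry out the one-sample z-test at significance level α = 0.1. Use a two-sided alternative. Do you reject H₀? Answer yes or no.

SE = σ/√n = 8/√37 = 1.3152
z = (x̄−μ₀)/SE = (49.11−48)/1.3152 = 0.8440
p-value (two-sided) = 0.39868
At α=0.1: p ≥ α → fail to reject H₀

reject H₀: no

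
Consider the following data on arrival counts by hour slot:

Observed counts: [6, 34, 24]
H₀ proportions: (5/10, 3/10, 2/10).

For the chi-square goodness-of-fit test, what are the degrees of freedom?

df = k − 1 = 3 − 1 = 2

degrees of freedom = 2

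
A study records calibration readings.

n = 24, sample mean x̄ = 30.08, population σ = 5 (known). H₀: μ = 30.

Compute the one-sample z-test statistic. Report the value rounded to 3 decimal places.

SE = σ/√n = 5/√24 = 1.0206
z = (x̄−μ₀)/SE = (30.08−30)/1.0206 = 0.0784

test statistic = 0.078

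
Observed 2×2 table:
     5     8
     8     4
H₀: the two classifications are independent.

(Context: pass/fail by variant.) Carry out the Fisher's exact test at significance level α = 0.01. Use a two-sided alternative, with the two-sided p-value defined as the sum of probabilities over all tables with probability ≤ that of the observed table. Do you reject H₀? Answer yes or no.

reject H₀: no

Margins: r₁=13, r₂=12, c₁=13, c₂=12, n=25
p_obs = C(13,5)·C(12,8)/C(25,13); sum pmf over tables with pmf ≤ p_obs
p-value (two-sided) = 0.23774
At α=0.01: p ≥ α → fail to reject H₀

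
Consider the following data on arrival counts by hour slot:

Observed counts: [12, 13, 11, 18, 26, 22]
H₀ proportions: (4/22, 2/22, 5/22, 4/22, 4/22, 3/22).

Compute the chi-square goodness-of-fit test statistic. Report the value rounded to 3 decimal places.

n = 102; E_i = n·p_i = [18.55, 9.27, 23.18, 18.55, 18.55, 13.91]
χ² = (12−18.55)²/18.55 + (13−9.27)²/9.27 + (11−23.18)²/23.18 + (18−18.55)²/18.55 + (26−18.55)²/18.55 + (22−13.91)²/13.91 = 17.9288
df = 5

test statistic = 17.929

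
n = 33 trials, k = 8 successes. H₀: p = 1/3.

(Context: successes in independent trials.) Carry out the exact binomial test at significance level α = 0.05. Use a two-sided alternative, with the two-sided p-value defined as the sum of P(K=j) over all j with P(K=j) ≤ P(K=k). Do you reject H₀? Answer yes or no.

Exact binomial: n=33, k=8, p₀=1/3=0.3333
P(X=j) = C(n,j)·p₀^j·(1−p₀)^(n−j); p = Σ P(X=j) over j with P(X=j) ≤ P(X=8)
p-value (two-sided) = 0.35594
At α=0.05: p ≥ α → fail to reject H₀

reject H₀: no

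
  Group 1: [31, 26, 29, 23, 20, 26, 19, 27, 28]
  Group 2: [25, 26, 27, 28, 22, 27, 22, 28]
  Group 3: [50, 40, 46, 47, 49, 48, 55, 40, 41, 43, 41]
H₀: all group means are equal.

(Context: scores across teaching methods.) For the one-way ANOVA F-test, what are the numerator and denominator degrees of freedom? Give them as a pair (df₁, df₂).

k = 3 groups, N = 28 total
df = (k−1, N−k) = (3−1, 28−3) = (2, 25)

degrees of freedom = [2, 25]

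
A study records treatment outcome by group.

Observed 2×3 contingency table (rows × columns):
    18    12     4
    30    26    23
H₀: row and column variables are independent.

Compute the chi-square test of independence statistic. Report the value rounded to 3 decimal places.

Row totals [34, 79], col totals [48, 38, 27], n=113
χ² = (18−14.44)²/14.44 + (12−11.43)²/11.43 + (4−8.12)²/8.12 + (30−33.56)²/33.56 + (26−26.57)²/26.57 + (23−18.88)²/18.88 = 4.2879
df = 2

test statistic = 4.288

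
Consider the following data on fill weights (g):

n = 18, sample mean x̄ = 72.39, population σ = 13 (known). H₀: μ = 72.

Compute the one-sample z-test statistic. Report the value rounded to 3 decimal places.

SE = σ/√n = 13/√18 = 3.0641
z = (x̄−μ₀)/SE = (72.39−72)/3.0641 = 0.1273

test statistic = 0.127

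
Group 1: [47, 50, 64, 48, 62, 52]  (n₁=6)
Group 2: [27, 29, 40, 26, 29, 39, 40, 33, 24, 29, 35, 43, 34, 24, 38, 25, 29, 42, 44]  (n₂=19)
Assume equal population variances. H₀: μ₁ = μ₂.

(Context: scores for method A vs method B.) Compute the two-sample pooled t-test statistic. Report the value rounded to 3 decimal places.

test statistic = 6.357

x̄₁=53.833, s₁=7.333, n₁=6
x̄₂=33.158, s₂=6.833, n₂=19
s_p² = [5·7.333² + 18·6.833²]/23 = 48.2330
SE = √(s_p²·(1/6+1/19)) = 3.2523
t = (53.833−33.158)/3.2523 = 6.3572
df = 23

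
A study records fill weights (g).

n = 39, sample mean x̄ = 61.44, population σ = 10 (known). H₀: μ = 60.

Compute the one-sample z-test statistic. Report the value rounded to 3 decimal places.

test statistic = 0.899

SE = σ/√n = 10/√39 = 1.6013
z = (x̄−μ₀)/SE = (61.44−60)/1.6013 = 0.8993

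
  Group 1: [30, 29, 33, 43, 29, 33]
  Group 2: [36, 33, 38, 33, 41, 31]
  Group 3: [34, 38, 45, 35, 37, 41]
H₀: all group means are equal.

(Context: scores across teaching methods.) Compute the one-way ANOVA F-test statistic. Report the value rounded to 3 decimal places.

Group means [32.83, 35.33, 38.33], grand mean 35.500
SSB = Σnᵢ(x̄ᵢ−x̄)² = 91.000; SSW = ΣΣ(x−x̄ᵢ)² = 293.500
MSB = 91.000/2 = 45.5000; MSW = 293.500/15 = 19.5667
F = MSB/MSW = 2.3254
df = (2, 15)

test statistic = 2.325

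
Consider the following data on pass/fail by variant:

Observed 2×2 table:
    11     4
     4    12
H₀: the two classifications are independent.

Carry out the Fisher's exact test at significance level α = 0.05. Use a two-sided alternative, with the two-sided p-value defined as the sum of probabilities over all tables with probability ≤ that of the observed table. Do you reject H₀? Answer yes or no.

reject H₀: yes

Margins: r₁=15, r₂=16, c₁=15, c₂=16, n=31
p_obs = C(15,11)·C(16,4)/C(31,15); sum pmf over tables with pmf ≤ p_obs
p-value (two-sided) = 0.01211
At α=0.05: p < α → reject H₀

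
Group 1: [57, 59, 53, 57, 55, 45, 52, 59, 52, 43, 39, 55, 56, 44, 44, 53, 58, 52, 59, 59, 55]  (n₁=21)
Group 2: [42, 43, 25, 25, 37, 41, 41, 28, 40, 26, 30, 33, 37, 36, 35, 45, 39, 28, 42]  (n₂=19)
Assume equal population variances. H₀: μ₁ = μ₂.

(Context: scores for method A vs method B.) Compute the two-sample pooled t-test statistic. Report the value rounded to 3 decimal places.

test statistic = 8.575

x̄₁=52.667, s₁=6.102, n₁=21
x̄₂=35.421, s₂=6.619, n₂=19
s_p² = [20·6.102² + 18·6.619²]/38 = 40.3500
SE = √(s_p²·(1/21+1/19)) = 2.0112
t = (52.667−35.421)/2.0112 = 8.5746
df = 38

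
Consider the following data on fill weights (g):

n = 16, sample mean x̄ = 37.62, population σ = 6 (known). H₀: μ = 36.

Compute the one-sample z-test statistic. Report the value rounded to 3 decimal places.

SE = σ/√n = 6/√16 = 1.5000
z = (x̄−μ₀)/SE = (37.62−36)/1.5000 = 1.0800

test statistic = 1.080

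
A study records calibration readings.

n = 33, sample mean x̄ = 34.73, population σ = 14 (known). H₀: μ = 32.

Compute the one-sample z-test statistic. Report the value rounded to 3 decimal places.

SE = σ/√n = 14/√33 = 2.4371
z = (x̄−μ₀)/SE = (34.73−32)/2.4371 = 1.1202

test statistic = 1.120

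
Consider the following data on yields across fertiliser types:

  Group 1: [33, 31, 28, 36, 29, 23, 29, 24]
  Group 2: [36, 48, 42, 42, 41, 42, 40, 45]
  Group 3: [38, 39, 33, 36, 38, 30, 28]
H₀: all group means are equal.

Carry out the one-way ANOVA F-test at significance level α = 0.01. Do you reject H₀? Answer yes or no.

reject H₀: yes

Group means [29.12, 42.00, 34.57], grand mean 35.261
SSB = Σnᵢ(x̄ᵢ−x̄)² = 667.845; SSW = ΣΣ(x−x̄ᵢ)² = 328.589
MSB = 667.845/2 = 333.9227; MSW = 328.589/20 = 16.4295
F = MSB/MSW = 20.3246
df = (2, 20)
p-value (upper-tail) = 0.00002
At α=0.01: p < α → reject H₀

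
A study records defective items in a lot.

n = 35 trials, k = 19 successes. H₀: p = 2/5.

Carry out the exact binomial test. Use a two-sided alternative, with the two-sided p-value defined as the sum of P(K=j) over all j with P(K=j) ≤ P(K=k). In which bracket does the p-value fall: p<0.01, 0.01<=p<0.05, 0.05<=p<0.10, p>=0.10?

Exact binomial: n=35, k=19, p₀=2/5=0.4000
P(X=j) = C(n,j)·p₀^j·(1−p₀)^(n−j); p = Σ P(X=j) over j with P(X=j) ≤ P(X=19)
p-value (two-sided) = 0.08749
→ bracket: 0.05<=p<0.10

p-value bracket: 0.05<=p<0.10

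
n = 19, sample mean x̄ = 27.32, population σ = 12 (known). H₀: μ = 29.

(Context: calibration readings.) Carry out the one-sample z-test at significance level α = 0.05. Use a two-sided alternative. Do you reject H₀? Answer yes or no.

SE = σ/√n = 12/√19 = 2.7530
z = (x̄−μ₀)/SE = (27.32−29)/2.7530 = -0.6102
p-value (two-sided) = 0.54170
At α=0.05: p ≥ α → fail to reject H₀

reject H₀: no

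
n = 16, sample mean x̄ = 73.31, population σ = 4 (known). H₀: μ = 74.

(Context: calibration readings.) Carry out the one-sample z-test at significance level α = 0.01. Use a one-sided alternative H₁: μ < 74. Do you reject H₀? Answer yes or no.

reject H₀: no

SE = σ/√n = 4/√16 = 1.0000
z = (x̄−μ₀)/SE = (73.31−74)/1.0000 = -0.6900
p-value (one-sided, H₁ less) = 0.24510
At α=0.01: p ≥ α → fail to reject H₀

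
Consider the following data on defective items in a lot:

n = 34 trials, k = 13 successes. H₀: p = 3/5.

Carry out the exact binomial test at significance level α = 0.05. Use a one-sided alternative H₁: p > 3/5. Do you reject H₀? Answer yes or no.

reject H₀: no

Exact binomial: n=34, k=13, p₀=3/5=0.6000
P(X≥13) from Σ C(n,i)·p₀^i·(1−p₀)^(n−i)
p-value (one-sided, H₁ greater) = 0.99687
At α=0.05: p ≥ α → fail to reject H₀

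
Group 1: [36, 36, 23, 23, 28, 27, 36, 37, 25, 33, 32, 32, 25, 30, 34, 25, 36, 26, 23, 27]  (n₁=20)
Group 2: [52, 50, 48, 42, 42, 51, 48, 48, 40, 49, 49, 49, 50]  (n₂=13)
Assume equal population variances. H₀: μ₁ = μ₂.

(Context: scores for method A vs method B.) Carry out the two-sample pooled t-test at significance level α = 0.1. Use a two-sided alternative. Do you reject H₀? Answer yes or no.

x̄₁=29.700, s₁=5.048, n₁=20
x̄₂=47.538, s₂=3.755, n₂=13
s_p² = [19·5.048² + 12·3.755²]/31 = 21.0784
SE = √(s_p²·(1/20+1/13)) = 1.6356
t = (29.700−47.538)/1.6356 = -10.9061
df = 31
p-value (two-sided) = 0.00000
At α=0.1: p < α → reject H₀

reject H₀: yes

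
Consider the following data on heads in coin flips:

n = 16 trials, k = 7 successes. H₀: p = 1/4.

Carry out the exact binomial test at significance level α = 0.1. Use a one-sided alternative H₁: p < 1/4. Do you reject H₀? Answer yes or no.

Exact binomial: n=16, k=7, p₀=1/4=0.2500
P(X≤7) from Σ C(n,i)·p₀^i·(1−p₀)^(n−i)
p-value (one-sided, H₁ less) = 0.97287
At α=0.1: p ≥ α → fail to reject H₀

reject H₀: no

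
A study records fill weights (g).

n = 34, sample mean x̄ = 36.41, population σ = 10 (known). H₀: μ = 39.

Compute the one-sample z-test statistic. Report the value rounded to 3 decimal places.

SE = σ/√n = 10/√34 = 1.7150
z = (x̄−μ₀)/SE = (36.41−39)/1.7150 = -1.5102

test statistic = -1.510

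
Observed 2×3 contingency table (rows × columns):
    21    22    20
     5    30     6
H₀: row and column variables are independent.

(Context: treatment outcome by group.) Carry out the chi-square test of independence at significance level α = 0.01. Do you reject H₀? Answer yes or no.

Row totals [63, 41], col totals [26, 52, 26], n=104
χ² = (21−15.75)²/15.75 + (22−31.50)²/31.50 + (20−15.75)²/15.75 + (5−10.25)²/10.25 + (30−20.50)²/20.50 + (6−10.25)²/10.25 = 14.6156
df = 2
p-value (upper-tail) = 0.00067
At α=0.01: p < α → reject H₀

reject H₀: yes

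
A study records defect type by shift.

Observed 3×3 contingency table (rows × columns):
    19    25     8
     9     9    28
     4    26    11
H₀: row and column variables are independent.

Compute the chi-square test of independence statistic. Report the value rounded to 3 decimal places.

Row totals [52, 46, 41], col totals [32, 60, 47], n=139
χ² = (19−11.97)²/11.97 + (25−22.45)²/22.45 + (8−17.58)²/17.58 + (9−10.59)²/10.59 + (9−19.86)²/19.86 + (28−15.55)²/15.55 + (4−9.44)²/9.44 + (26−17.70)²/17.70 + (11−13.86)²/13.86 = 33.3934
df = 4

test statistic = 33.393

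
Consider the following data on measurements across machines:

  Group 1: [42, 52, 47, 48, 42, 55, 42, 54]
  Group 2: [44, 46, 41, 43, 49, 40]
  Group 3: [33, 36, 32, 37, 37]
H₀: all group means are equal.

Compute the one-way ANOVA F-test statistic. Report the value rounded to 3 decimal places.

test statistic = 14.087

Group means [47.75, 43.83, 35.00], grand mean 43.158
SSB = Σnᵢ(x̄ᵢ−x̄)² = 504.193; SSW = ΣΣ(x−x̄ᵢ)² = 286.333
MSB = 504.193/2 = 252.0965; MSW = 286.333/16 = 17.8958
F = MSB/MSW = 14.0869
df = (2, 16)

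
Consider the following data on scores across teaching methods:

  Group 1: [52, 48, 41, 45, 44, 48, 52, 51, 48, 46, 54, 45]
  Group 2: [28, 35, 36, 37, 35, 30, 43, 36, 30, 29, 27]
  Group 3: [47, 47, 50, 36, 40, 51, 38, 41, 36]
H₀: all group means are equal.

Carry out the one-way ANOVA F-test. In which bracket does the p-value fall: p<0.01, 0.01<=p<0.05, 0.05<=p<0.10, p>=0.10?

Group means [47.83, 33.27, 42.89], grand mean 41.438
SSB = Σnᵢ(x̄ᵢ−x̄)² = 1243.138; SSW = ΣΣ(x−x̄ᵢ)² = 680.737
MSB = 1243.138/2 = 621.5688; MSW = 680.737/29 = 23.4737
F = MSB/MSW = 26.4794
df = (2, 29)
p-value (upper-tail) = 0.00000
→ bracket: p<0.01

p-value bracket: p<0.01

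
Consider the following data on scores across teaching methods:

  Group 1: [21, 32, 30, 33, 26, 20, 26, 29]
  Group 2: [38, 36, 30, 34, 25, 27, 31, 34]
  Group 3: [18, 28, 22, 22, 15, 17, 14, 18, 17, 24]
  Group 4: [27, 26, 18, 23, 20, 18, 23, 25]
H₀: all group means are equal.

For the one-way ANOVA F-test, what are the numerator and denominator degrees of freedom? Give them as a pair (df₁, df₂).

degrees of freedom = [3, 30]

k = 4 groups, N = 34 total
df = (k−1, N−k) = (4−1, 34−4) = (3, 30)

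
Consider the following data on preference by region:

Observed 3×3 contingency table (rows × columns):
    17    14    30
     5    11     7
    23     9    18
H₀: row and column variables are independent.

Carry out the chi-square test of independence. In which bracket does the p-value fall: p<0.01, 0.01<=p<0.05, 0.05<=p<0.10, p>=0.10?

p-value bracket: 0.01<=p<0.05

Row totals [61, 23, 50], col totals [45, 34, 55], n=134
χ² = (17−20.49)²/20.49 + (14−15.48)²/15.48 + (30−25.04)²/25.04 + (5−7.72)²/7.72 + (11−5.84)²/5.84 + (7−9.44)²/9.44 + (23−16.79)²/16.79 + (9−12.69)²/12.69 + (18−20.52)²/20.52 = 11.5561
df = 4
p-value (upper-tail) = 0.02098
→ bracket: 0.01<=p<0.05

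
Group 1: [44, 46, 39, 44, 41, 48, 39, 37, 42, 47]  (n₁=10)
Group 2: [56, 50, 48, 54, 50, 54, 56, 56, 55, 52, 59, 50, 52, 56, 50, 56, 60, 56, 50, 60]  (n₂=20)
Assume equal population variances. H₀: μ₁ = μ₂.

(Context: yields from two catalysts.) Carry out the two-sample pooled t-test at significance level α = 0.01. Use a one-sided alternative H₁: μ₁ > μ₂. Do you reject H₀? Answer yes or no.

reject H₀: no

x̄₁=42.700, s₁=3.713, n₁=10
x̄₂=54.000, s₂=3.598, n₂=20
s_p² = [9·3.713² + 19·3.598²]/28 = 13.2179
SE = √(s_p²·(1/10+1/20)) = 1.4081
t = (42.700−54.000)/1.4081 = -8.0251
df = 28
p-value (one-sided, H₁ greater) = 1.00000
At α=0.01: p ≥ α → fail to reject H₀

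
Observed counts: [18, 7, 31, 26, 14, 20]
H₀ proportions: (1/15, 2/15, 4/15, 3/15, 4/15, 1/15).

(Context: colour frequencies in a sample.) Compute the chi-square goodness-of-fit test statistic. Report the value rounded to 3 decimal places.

n = 116; E_i = n·p_i = [7.73, 15.47, 30.93, 23.20, 30.93, 7.73]
χ² = (18−7.73)²/7.73 + (7−15.47)²/15.47 + (31−30.93)²/30.93 + (26−23.20)²/23.20 + (14−30.93)²/30.93 + (20−7.73)²/7.73 = 47.3297
df = 5

test statistic = 47.330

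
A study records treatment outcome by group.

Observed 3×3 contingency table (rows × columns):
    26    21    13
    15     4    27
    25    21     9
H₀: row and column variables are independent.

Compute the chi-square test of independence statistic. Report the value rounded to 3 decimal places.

test statistic = 27.307

Row totals [60, 46, 55], col totals [66, 46, 49], n=161
χ² = (26−24.60)²/24.60 + (21−17.14)²/17.14 + (13−18.26)²/18.26 + (15−18.86)²/18.86 + (4−13.14)²/13.14 + (27−14.00)²/14.00 + (25−22.55)²/22.55 + (21−15.71)²/15.71 + (9−16.74)²/16.74 = 27.3072
df = 4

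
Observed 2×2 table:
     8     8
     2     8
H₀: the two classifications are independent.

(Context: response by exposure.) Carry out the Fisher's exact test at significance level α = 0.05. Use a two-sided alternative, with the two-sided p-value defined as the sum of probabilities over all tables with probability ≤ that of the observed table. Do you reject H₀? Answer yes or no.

Margins: r₁=16, r₂=10, c₁=10, c₂=16, n=26
p_obs = C(16,8)·C(10,2)/C(26,10); sum pmf over tables with pmf ≤ p_obs
p-value (two-sided) = 0.21773
At α=0.05: p ≥ α → fail to reject H₀

reject H₀: no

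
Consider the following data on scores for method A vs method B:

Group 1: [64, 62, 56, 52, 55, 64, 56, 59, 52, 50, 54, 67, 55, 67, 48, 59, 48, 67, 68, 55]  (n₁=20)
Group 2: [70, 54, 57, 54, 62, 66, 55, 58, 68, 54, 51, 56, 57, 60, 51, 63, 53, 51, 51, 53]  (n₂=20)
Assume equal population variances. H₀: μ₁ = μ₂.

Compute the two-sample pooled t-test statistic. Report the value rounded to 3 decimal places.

x̄₁=57.900, s₁=6.569, n₁=20
x̄₂=57.200, s₂=5.845, n₂=20
s_p² = [19·6.569² + 19·5.845²]/38 = 38.6579
SE = √(s_p²·(1/20+1/20)) = 1.9662
t = (57.900−57.200)/1.9662 = 0.3560
df = 38

test statistic = 0.356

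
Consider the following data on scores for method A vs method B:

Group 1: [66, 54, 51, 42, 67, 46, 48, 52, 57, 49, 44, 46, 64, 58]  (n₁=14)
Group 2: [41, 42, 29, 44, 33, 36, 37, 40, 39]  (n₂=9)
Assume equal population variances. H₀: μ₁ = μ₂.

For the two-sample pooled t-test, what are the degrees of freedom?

degrees of freedom = 21

df = n₁ + n₂ − 2 = 14 + 9 − 2 = 21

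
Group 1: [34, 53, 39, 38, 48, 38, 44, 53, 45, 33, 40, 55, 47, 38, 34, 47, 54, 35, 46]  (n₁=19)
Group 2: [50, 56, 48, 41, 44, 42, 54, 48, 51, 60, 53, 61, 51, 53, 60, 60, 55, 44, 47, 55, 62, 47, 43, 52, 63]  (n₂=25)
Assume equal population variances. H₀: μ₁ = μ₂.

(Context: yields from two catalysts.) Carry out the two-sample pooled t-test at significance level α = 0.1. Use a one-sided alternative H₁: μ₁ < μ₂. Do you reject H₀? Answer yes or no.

x̄₁=43.211, s₁=7.307, n₁=19
x̄₂=52.000, s₂=6.621, n₂=25
s_p² = [18·7.307² + 24·6.621²]/42 = 47.9323
SE = √(s_p²·(1/19+1/25)) = 2.1071
t = (43.211−52.000)/2.1071 = -4.1713
df = 42
p-value (one-sided, H₁ less) = 0.00007
At α=0.1: p < α → reject H₀

reject H₀: yes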